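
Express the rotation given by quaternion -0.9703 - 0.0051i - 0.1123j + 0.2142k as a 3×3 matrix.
[[0.883, 0.4168, 0.2157], [-0.4145, 0.9082, -0.058], [-0.2201, -0.0382, 0.9747]]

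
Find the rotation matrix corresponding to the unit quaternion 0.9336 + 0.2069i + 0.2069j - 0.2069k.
[[0.8288, 0.4719, 0.3007], [-0.3007, 0.8288, -0.4719], [-0.4719, 0.3007, 0.8288]]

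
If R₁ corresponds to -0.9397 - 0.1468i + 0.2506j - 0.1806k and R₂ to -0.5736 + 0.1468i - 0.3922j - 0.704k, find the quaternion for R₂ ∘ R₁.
0.5317 + 0.1935i + 0.3547j + 0.7444k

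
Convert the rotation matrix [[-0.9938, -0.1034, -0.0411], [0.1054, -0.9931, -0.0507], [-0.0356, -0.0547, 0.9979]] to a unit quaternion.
0.0523 - 0.0192i - 0.0264j + 0.9981k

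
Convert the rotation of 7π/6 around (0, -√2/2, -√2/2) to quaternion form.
-0.2588 - 0.683j - 0.683k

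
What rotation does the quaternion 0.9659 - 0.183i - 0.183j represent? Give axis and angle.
axis = (-√2/2, -√2/2, 0), θ = π/6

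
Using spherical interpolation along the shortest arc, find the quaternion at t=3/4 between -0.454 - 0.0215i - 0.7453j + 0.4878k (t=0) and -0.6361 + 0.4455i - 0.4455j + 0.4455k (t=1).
-0.6098 + 0.3373i - 0.54j + 0.472k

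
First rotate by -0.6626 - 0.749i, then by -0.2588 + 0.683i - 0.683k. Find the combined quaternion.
0.683 - 0.2587i + 0.5116j + 0.4526k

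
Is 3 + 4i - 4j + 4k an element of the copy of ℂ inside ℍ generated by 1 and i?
No. The quaternion 3 + 4i - 4j + 4k has j-coefficient y = -4 and k-coefficient z = 4, not both zero, so it does not lie in the complex subalgebra spanned by 1 and i.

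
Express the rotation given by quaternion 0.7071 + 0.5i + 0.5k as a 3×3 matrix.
[[0.5, -0.7071, 0.5], [0.7071, 0, -0.7071], [0.5, 0.7071, 0.5]]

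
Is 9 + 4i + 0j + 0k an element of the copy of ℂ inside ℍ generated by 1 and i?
Yes. The quaternion 9 + 4i has j- and k-coefficients y = z = 0, so it lies in the complex subalgebra spanned by 1 and i.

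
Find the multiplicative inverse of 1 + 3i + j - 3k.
0.05 - 0.15i - 0.05j + 0.15k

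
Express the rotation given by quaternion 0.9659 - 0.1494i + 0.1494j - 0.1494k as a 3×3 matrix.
[[0.9107, 0.244, 0.3333], [-0.3333, 0.9107, 0.244], [-0.244, -0.3333, 0.9107]]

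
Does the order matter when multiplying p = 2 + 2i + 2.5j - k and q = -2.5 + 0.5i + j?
Yes: pq = -8.5 - 3i - 4.75j + 3.25k ≠ -8.5 - 5i - 3.75j + 1.75k = qp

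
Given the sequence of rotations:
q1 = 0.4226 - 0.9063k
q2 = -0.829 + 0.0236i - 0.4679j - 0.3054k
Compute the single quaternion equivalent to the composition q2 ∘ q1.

q2 · q1 = -0.6271 + 0.434i - 0.1763j + 0.6223k
-0.6271 + 0.434i - 0.1763j + 0.6223k


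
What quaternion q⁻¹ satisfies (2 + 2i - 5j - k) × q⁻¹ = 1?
0.0588 - 0.0588i + 0.1471j + 0.0294k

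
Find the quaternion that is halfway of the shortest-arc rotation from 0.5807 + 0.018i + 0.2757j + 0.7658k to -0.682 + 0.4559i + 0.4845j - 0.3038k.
0.7322 - 0.2539i - 0.1211j + 0.6202k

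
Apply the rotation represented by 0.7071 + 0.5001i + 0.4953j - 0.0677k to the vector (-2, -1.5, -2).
(-3.153, 0.013, 0.558)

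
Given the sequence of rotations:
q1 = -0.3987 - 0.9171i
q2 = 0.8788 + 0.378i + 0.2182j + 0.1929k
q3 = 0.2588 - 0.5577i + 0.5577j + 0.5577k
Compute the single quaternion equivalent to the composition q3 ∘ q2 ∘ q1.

q2 · q1 = -0.0037 - 0.9567i - 0.2639j + 0.1232k
q3 · q2 · q1 = -0.456 - 0.0296i - 0.5352j + 0.7105k
-0.456 - 0.0296i - 0.5352j + 0.7105k


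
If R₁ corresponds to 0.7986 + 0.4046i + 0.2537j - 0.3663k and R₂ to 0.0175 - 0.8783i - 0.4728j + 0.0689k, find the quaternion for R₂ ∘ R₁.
0.5145 - 0.5386i - 0.667j + 0.0171k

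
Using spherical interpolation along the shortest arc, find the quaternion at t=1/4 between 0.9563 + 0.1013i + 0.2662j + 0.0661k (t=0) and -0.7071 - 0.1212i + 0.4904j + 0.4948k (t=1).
0.9861 + 0.1182i + 0.0712j - 0.0927k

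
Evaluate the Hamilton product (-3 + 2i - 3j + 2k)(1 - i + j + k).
-10j - 2k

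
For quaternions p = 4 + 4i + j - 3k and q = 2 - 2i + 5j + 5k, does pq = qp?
No: pq = 26 + 20i + 8j + 36k ≠ 26 - 20i + 36j - 8k = qp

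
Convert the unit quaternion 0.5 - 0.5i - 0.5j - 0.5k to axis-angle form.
axis = (-√3/3, -√3/3, -√3/3), θ = 2π/3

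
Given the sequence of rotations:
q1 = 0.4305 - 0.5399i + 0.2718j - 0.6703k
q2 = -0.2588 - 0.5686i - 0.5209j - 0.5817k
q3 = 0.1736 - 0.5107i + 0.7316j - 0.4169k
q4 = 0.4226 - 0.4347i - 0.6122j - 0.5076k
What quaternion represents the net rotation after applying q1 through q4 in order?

q2 · q1 = -0.6667 + 0.4022i - 0.3617j - 0.5127k
q3 · q2 · q1 = 0.1405 - 0.1156i - 0.9801j + 0.0794k
q4 · q3 · q2 · q1 = -0.5506 - 0.656i - 0.407j + 0.3175k
-0.5506 - 0.656i - 0.407j + 0.3175k


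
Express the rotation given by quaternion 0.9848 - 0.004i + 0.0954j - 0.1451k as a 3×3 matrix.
[[0.9397, 0.285, 0.1891], [-0.2866, 0.9579, -0.0198], [-0.1867, -0.0356, 0.9818]]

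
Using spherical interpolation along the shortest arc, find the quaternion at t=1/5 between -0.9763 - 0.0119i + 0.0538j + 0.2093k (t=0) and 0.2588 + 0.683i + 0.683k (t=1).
-0.9769 - 0.208i + 0.0497j - 0.0036k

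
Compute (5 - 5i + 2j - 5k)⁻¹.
0.0633 + 0.0633i - 0.0253j + 0.0633k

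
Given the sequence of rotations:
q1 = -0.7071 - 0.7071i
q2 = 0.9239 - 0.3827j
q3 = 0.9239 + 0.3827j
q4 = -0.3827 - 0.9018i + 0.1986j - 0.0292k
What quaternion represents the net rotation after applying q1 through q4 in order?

q2 · q1 = -0.6533 - 0.6533i + 0.2706j - 0.2706k
q3 · q2 · q1 = -0.7071 - 0.7071i
q4 · q3 · q2 · q1 = -0.3671 + 0.9083i - 0.1198j + 0.1611k
-0.3671 + 0.9083i - 0.1198j + 0.1611k


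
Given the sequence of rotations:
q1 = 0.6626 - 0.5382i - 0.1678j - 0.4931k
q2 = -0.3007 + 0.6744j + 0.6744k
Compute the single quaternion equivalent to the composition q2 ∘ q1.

q2 · q1 = 0.2465 - 0.0575i + 0.1344j + 0.9581k
0.2465 - 0.0575i + 0.1344j + 0.9581k


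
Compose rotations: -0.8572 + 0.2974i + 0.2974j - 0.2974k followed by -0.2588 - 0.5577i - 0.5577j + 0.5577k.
0.7194 + 0.4011i + 0.4011j - 0.4011k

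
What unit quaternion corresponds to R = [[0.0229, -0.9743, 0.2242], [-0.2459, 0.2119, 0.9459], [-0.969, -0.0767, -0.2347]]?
0.5 - 0.5113i + 0.5966j + 0.3642k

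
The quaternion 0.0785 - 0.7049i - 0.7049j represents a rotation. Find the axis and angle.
axis = (-√2/2, -√2/2, 0), θ = 171°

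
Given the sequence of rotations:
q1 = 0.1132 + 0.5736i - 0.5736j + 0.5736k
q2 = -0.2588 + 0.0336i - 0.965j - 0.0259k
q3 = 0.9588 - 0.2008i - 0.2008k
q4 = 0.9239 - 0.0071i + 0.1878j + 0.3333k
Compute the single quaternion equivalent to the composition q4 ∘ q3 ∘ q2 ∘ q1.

q2 · q1 = -0.5872 - 0.713i + 0.0051j + 0.3829k
q3 · q2 · q1 = -0.6293 - 0.5647i + 0.2249j + 0.484k
q4 · q3 · q2 · q1 = -0.789 - 0.5013i - 0.0952j + 0.3419k
-0.789 - 0.5013i - 0.0952j + 0.3419k


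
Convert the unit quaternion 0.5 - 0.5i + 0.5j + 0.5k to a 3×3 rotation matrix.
[[0, -1, 0], [0, 0, 1], [-1, 0, 0]]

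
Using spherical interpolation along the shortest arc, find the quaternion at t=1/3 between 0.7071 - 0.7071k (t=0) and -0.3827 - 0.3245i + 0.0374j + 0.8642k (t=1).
0.6144 + 0.1121i - 0.0129j - 0.7808k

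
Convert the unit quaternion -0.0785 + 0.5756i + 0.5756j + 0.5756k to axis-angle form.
axis = (√3/3, √3/3, √3/3), θ = 189°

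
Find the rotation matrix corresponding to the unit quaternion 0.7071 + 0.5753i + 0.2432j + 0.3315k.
[[0.6619, -0.189, 0.7254], [0.7486, 0.1183, -0.6523], [0.0375, 0.9748, 0.2198]]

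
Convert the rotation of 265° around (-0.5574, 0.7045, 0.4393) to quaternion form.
-0.6756 - 0.411i + 0.5194j + 0.3239k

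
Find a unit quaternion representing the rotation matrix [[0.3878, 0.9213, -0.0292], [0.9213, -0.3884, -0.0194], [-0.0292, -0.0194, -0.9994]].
0.833i + 0.553j - 0.0175k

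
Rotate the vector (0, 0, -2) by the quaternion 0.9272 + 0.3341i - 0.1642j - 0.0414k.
(0.664, 1.212, -1.446)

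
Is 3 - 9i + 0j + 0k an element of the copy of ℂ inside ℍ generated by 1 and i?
Yes. The quaternion 3 - 9i has j- and k-coefficients y = z = 0, so it lies in the complex subalgebra spanned by 1 and i.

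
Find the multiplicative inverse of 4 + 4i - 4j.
0.0833 - 0.0833i + 0.0833j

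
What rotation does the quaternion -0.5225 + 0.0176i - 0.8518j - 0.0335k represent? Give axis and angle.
axis = (0.0206, -0.999, -0.0393), θ = 243°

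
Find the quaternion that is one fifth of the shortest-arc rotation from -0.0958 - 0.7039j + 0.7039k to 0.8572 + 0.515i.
-0.3416 - 0.1516i - 0.6559j + 0.6559k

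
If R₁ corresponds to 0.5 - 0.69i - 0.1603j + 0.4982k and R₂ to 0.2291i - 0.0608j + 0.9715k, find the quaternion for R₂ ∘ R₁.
-0.3357 + 0.24i - 0.8149j + 0.4071k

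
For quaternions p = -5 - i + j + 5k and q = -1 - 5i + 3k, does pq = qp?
No: pq = -15 + 29i - 23j - 15k ≠ -15 + 23i + 21j - 25k = qp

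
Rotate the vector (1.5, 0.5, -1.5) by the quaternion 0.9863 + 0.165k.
(1.256, 0.961, -1.5)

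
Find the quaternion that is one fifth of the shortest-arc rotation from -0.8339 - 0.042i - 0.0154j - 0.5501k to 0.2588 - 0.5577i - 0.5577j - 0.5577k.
-0.6953 - 0.1992i - 0.1746j - 0.6682k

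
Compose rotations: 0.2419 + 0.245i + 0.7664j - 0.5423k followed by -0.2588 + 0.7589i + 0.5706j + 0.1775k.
-0.5896 - 0.3253i + 0.3947j + 0.6251k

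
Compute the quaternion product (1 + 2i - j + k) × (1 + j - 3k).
5 + 4i + 6j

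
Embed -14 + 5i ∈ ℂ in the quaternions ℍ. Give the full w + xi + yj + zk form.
-14 + 5i + 0j + 0k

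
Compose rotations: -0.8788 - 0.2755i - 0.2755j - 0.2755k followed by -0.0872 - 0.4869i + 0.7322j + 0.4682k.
0.2732 + 0.3792i - 0.8826j - 0.0516k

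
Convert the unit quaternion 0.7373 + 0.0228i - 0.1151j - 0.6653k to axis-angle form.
axis = (0.0337, -0.1704, -0.9848), θ = 85°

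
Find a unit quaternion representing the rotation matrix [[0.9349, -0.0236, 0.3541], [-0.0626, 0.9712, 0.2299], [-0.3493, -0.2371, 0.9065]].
0.9763 - 0.1196i + 0.1801j - 0.01k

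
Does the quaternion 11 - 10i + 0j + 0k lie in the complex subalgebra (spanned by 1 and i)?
Yes. The quaternion 11 - 10i has j- and k-coefficients y = z = 0, so it lies in the complex subalgebra spanned by 1 and i.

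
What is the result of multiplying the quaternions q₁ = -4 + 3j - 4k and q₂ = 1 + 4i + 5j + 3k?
-7 + 13i - 33j - 28k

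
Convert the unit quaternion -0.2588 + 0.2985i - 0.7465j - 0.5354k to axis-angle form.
axis = (0.309, -0.7728, -0.5543), θ = 7π/6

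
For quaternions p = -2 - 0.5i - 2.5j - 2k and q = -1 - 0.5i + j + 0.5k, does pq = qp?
No: pq = 5.25 + 2.25i + 1.75j - 0.75k ≠ 5.25 + 0.75i - 0.75j + 2.75k = qp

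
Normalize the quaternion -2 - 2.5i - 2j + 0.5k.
-0.5252 - 0.6565i - 0.5252j + 0.1313k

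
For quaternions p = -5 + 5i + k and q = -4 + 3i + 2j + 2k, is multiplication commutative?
No: pq = 3 - 37i - 17j - 4k ≠ 3 - 33i - 3j - 24k = qp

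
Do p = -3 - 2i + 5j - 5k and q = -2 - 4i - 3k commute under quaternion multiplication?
No: pq = -17 + i + 4j + 39k ≠ -17 + 31i - 24j - k = qp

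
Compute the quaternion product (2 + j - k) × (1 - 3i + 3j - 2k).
-3 - 5i + 10j - 2k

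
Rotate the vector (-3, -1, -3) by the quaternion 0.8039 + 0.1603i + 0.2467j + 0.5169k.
(-1.967, -3.137, -2.301)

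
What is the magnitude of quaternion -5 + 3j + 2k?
√38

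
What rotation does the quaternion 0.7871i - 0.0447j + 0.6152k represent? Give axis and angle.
axis = (0.7871, -0.0447, 0.6152), θ = π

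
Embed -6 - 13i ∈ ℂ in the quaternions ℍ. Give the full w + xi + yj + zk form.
-6 - 13i + 0j + 0k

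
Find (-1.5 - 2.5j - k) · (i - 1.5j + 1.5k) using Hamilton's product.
-2.25 - 6.75i + 1.25j + 0.25k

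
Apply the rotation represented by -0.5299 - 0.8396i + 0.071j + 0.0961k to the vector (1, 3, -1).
(1.156, -0.63, 3.044)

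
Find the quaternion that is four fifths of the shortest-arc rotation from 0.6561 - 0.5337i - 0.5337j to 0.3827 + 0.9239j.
-0.167 - 0.1442i - 0.9754j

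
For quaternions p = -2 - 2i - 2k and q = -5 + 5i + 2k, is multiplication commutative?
No: pq = 24 - 6j + 6k ≠ 24 + 6j + 6k = qp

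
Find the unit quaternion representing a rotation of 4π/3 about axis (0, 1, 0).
-0.5 + 0.866j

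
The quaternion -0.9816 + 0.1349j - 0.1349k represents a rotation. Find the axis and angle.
axis = (0, √2/2, -√2/2), θ = 338°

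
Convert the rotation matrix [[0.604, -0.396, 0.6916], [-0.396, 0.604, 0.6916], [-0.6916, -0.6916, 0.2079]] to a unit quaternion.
0.7772 - 0.445i + 0.445j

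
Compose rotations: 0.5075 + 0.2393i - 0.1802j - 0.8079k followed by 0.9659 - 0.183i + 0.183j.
0.567 - 0.0096i - 0.229j - 0.7912k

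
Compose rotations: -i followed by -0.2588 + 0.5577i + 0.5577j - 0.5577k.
0.5577 + 0.2588i + 0.5577j + 0.5577k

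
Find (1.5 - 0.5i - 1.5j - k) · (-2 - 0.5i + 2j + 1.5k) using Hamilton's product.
1.25 + 7.25j + 2.5k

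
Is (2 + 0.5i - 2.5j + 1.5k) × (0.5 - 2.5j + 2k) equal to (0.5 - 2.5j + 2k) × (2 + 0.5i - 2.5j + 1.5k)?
No: pq = -8.25 - i - 7.25j + 3.5k ≠ -8.25 + 1.5i - 5.25j + 6k = qp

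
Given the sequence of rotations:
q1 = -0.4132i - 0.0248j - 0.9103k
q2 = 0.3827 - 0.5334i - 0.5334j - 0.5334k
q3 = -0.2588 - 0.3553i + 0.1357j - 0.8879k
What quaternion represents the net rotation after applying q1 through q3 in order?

q2 · q1 = -0.7192 + 0.3142i - 0.2746j - 0.5555k
q3 · q2 · q1 = -0.1582 - 0.145i - 0.5029j + 0.8373k
-0.1582 - 0.145i - 0.5029j + 0.8373k


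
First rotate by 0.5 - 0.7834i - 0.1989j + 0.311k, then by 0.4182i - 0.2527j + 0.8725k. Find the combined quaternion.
0.006 + 0.3041i - 0.9399j + 0.1551k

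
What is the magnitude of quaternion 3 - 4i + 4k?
√41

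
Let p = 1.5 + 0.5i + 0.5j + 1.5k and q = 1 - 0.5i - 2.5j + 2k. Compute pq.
4.5i - 5j + 3.5k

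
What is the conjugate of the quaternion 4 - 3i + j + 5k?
4 + 3i - j - 5k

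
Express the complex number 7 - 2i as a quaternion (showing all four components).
7 - 2i + 0j + 0k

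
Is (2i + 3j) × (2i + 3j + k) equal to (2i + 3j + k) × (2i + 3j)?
No: pq = -13 + 3i - 2j ≠ -13 - 3i + 2j = qp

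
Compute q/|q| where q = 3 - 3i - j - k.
0.6708 - 0.6708i - 0.2236j - 0.2236k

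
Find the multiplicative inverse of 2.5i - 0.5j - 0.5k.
-0.3704i + 0.0741j + 0.0741k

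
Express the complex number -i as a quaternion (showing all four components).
0 - i + 0j + 0k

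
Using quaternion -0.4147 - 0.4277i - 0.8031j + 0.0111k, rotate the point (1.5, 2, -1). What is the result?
(0.3, 2.657, 0.316)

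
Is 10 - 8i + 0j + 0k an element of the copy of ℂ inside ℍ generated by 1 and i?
Yes. The quaternion 10 - 8i has j- and k-coefficients y = z = 0, so it lies in the complex subalgebra spanned by 1 and i.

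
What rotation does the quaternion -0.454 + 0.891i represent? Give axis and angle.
axis = (1, 0, 0), θ = 234°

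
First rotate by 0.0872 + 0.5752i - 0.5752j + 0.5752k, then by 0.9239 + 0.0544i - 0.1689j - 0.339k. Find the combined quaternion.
0.1471 + 0.244i - 0.7724j + 0.5677k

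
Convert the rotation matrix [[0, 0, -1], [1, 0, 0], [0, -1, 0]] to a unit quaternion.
0.5 - 0.5i - 0.5j + 0.5k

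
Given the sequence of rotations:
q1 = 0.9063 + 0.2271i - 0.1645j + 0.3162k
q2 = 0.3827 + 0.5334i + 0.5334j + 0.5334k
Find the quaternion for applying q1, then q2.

q2 · q1 = 0.1448 + 0.8267i + 0.3729j + 0.3956k
0.1448 + 0.8267i + 0.3729j + 0.3956k


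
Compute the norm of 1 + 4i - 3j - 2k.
√30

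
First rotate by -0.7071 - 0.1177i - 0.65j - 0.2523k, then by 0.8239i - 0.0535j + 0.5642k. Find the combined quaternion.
0.2045 - 0.2024i + 0.1793j - 0.9408k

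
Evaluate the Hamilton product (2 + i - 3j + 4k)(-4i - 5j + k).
-15 + 9i - 27j - 15k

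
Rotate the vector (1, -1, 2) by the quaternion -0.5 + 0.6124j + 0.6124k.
(-2.337, 0.638, 0.362)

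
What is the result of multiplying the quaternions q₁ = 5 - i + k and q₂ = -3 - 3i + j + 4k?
-22 - 13i + 6j + 16k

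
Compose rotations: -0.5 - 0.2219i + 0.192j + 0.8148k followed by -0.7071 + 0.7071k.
-0.2226 + 0.0211i - 0.2927j - 0.9297k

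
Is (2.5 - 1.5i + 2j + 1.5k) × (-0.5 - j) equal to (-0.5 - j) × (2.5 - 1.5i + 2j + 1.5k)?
No: pq = 0.75 + 2.25i - 3.5j + 0.75k ≠ 0.75 - 0.75i - 3.5j - 2.25k = qp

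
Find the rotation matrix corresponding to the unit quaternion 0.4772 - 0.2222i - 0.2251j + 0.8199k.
[[-0.4458, -0.6825, -0.5792], [0.8825, -0.4432, -0.1571], [-0.1495, -0.5812, 0.7999]]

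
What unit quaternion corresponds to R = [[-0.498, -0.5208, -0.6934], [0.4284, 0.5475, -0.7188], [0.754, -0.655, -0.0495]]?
-0.5 - 0.0319i + 0.7237j - 0.4746k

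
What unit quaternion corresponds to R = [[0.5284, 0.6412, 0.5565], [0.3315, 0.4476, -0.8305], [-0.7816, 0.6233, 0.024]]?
0.7071 + 0.514i + 0.4731j - 0.1095k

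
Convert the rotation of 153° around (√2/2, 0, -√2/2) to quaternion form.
0.2334 + 0.6876i - 0.6876k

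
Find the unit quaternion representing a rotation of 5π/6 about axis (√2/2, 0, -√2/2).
0.2588 + 0.683i - 0.683k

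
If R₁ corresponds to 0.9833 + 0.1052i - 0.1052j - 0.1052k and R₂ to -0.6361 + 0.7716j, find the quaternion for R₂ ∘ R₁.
-0.5443 - 0.1481i + 0.8256j - 0.0143k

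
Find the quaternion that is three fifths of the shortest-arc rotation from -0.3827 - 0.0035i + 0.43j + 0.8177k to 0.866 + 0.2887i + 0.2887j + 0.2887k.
0.4707 + 0.2288i + 0.4798j + 0.7042k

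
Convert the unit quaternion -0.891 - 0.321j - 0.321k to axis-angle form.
axis = (0, -√2/2, -√2/2), θ = 306°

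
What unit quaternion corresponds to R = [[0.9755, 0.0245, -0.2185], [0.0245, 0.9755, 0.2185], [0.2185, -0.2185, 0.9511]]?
0.9877 - 0.1106i - 0.1106j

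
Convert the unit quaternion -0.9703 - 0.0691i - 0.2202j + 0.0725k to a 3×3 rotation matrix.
[[0.8925, 0.1711, 0.4173], [-0.1103, 0.9799, -0.166], [-0.4373, 0.1022, 0.8935]]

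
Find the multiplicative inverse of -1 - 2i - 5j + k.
-0.0323 + 0.0645i + 0.1613j - 0.0323k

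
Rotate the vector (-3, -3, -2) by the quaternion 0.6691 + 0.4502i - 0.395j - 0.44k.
(0.248, 2.721, -3.813)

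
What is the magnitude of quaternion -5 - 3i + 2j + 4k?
√54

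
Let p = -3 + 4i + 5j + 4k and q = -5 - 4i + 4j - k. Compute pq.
15 - 29i - 49j + 19k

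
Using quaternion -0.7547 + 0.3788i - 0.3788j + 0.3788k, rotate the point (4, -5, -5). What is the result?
(-4.013, -6.989, 1.024)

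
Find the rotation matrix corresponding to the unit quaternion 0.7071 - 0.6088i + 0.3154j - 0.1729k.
[[0.7413, -0.1395, 0.6566], [-0.6285, 0.1989, 0.7519], [-0.2355, -0.97, 0.0598]]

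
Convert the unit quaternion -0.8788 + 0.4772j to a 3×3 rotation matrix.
[[0.5446, 0, -0.8387], [0, 1, 0], [0.8387, 0, 0.5446]]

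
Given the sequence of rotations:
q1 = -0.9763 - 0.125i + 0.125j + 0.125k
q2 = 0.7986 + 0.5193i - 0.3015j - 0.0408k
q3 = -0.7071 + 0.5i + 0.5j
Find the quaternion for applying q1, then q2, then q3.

q2 · q1 = -0.672 - 0.6394i + 0.3344j + 0.1669k
q3 · q2 · q1 = 0.6277 + 0.1996i - 0.6559j + 0.3689k
0.6277 + 0.1996i - 0.6559j + 0.3689k


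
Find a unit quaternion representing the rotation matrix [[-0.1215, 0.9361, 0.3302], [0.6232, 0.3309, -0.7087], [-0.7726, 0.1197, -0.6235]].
0.3827 + 0.5411i + 0.7204j - 0.2044k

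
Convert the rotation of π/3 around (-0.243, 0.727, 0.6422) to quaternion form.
0.866 - 0.1215i + 0.3635j + 0.3211k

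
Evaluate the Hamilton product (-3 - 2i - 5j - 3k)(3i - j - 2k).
-5 - 2i - 10j + 23k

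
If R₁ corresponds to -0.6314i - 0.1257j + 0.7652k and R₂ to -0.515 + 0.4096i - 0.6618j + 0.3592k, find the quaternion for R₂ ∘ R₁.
-0.0994 - 0.1361i - 0.4755j - 0.8634k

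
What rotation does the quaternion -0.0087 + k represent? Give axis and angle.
axis = (0, 0, 1), θ = 181°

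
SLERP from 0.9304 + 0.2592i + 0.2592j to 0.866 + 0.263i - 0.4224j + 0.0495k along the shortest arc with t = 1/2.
0.9563 + 0.278i - 0.0869j + 0.0264k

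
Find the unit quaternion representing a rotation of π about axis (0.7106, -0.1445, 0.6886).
0.7106i - 0.1445j + 0.6886k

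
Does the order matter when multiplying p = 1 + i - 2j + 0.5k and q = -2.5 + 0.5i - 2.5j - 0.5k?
Yes: pq = -7.75 + 0.25i + 3.25j - 3.25k ≠ -7.75 - 4.25i + 1.75j - 0.25k = qp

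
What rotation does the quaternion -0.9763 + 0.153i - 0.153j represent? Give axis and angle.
axis = (√2/2, -√2/2, 0), θ = 335°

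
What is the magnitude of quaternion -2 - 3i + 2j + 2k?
√21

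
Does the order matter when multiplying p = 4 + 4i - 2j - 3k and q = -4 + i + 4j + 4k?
Yes: pq = -8i + 5j + 46k ≠ -16i + 43j + 10k = qp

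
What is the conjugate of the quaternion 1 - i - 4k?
1 + i + 4k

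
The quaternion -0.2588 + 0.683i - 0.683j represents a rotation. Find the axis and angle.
axis = (√2/2, -√2/2, 0), θ = 7π/6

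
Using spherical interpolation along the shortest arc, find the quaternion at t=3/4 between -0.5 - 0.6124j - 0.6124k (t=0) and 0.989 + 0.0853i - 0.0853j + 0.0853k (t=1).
-0.9582 - 0.0697i - 0.1137j - 0.2532k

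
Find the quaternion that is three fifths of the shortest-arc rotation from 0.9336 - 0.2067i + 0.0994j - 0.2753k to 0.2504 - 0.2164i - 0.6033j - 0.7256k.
0.6264 - 0.2506i - 0.3713j - 0.6379k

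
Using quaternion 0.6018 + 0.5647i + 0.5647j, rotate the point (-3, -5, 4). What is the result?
(-1.557, -6.443, -2.462)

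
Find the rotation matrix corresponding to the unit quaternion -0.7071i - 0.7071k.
[[0, 0, 1], [0, -1, 0], [1, 0, 0]]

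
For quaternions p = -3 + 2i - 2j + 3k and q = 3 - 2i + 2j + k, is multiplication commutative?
No: pq = -4 + 4i - 20j + 6k ≠ -4 + 20i - 4j + 6k = qp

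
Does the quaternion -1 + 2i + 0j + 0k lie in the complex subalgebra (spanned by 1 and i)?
Yes. The quaternion -1 + 2i has j- and k-coefficients y = z = 0, so it lies in the complex subalgebra spanned by 1 and i.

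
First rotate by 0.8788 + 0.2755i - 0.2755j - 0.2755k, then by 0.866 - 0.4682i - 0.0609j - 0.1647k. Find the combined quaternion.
0.8279 - 0.2015i - 0.4665j - 0.2376k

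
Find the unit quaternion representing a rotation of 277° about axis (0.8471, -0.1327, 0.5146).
-0.749 + 0.5613i - 0.0879j + 0.341k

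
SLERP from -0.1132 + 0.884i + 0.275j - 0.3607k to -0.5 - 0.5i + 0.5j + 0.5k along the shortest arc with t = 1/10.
-0.0441 + 0.8935i + 0.1963j - 0.4015k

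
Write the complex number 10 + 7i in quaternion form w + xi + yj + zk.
10 + 7i + 0j + 0k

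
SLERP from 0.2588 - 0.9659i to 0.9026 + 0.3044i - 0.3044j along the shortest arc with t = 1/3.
-0.2171 - 0.965i + 0.1471j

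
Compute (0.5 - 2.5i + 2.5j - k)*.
0.5 + 2.5i - 2.5j + k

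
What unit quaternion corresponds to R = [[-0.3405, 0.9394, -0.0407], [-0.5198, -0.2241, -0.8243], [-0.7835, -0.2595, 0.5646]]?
-0.5 - 0.2824i - 0.3714j + 0.7296k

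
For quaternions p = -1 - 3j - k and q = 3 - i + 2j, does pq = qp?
No: pq = 3 + 3i - 10j - 6k ≠ 3 - i - 12j = qp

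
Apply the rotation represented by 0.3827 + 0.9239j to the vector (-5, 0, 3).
(5.657, 0, 1.414)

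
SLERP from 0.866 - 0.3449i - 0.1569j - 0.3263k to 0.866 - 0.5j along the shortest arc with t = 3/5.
0.9041 - 0.1451i - 0.3777j - 0.1372k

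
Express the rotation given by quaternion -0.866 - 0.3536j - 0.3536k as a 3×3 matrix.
[[0.4999, -0.6124, 0.6124], [0.6124, 0.7499, 0.2501], [-0.6124, 0.2501, 0.7499]]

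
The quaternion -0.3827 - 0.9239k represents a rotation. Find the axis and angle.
axis = (0, 0, -1), θ = 5π/4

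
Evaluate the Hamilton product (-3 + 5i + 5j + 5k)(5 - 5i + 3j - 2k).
5 + 15i + j + 71k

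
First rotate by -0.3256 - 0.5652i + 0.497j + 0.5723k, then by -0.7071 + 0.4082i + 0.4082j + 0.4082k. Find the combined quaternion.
0.0245 + 0.2975i - 0.9487j - 0.104k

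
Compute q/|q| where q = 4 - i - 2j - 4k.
0.6576 - 0.1644i - 0.3288j - 0.6576k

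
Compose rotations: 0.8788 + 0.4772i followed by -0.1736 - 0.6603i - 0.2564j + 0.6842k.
0.1625 - 0.6631i + 0.1012j + 0.7236k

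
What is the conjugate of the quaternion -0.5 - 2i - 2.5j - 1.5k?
-0.5 + 2i + 2.5j + 1.5k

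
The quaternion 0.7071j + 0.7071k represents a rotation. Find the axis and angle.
axis = (0, √2/2, √2/2), θ = π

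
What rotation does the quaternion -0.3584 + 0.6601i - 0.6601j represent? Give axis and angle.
axis = (√2/2, -√2/2, 0), θ = 222°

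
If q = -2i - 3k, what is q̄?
2i + 3k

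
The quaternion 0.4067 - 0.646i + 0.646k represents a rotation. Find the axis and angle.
axis = (-√2/2, 0, √2/2), θ = 132°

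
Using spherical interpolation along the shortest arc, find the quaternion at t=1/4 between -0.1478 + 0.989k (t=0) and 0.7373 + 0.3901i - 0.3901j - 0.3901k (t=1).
-0.3416 - 0.1168i + 0.1168j + 0.9252k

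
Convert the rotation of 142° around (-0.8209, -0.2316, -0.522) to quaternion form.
0.3256 - 0.7762i - 0.219j - 0.4936k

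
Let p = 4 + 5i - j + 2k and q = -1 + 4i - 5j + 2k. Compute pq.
-33 + 19i - 21j - 15k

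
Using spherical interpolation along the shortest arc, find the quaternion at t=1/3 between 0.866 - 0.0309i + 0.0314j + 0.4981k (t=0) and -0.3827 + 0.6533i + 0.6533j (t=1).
0.8345 - 0.3007i - 0.2523j + 0.3868k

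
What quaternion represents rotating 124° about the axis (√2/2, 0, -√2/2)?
0.4695 + 0.6243i - 0.6243k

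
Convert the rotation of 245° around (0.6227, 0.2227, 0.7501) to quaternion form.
-0.5373 + 0.5252i + 0.1878j + 0.6326k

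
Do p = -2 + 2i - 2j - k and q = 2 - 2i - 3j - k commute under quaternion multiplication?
No: pq = -7 + 7i + 6j - 10k ≠ -7 + 9i - 2j + 10k = qp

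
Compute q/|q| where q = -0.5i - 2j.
-0.2425i - 0.9701j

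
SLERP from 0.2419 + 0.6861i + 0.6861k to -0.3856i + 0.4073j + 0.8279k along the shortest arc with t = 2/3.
0.1037 - 0.0076i + 0.3188j + 0.9421k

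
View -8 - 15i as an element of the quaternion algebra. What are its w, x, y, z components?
-8 - 15i + 0j + 0k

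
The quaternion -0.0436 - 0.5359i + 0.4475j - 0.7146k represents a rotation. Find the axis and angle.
axis = (-0.5364, 0.4479, -0.7153), θ = 185°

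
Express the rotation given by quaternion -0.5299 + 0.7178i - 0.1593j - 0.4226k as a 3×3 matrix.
[[0.5921, -0.6766, -0.4379], [0.2192, -0.3877, 0.8954], [-0.7755, -0.6261, -0.0812]]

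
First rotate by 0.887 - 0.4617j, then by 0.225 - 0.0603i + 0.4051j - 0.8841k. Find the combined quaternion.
0.3866 - 0.4617i + 0.2554j - 0.7564k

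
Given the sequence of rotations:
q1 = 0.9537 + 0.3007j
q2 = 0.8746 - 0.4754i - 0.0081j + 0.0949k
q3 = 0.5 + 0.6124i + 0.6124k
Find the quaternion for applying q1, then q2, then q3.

q2 · q1 = 0.8365 - 0.4819i + 0.2553j - 0.0524k
q3 · q2 · q1 = 0.7455 + 0.115i - 0.1354j + 0.6424k
0.7455 + 0.115i - 0.1354j + 0.6424k


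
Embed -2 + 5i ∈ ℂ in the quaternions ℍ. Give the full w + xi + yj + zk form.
-2 + 5i + 0j + 0k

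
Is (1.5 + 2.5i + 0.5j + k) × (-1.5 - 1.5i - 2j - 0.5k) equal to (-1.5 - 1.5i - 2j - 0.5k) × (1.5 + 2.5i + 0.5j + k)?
No: pq = 3 - 4.25i - 4j - 6.5k ≠ 3 - 7.75i - 3.5j + 2k = qp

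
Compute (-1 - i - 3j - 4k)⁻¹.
-0.037 + 0.037i + 0.1111j + 0.1481k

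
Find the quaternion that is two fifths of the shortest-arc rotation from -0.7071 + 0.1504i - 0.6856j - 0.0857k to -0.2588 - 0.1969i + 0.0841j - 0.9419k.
-0.6721 + 0.0076i - 0.4716j - 0.5708k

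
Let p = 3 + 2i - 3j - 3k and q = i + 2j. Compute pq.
4 + 9i + 3j + 7k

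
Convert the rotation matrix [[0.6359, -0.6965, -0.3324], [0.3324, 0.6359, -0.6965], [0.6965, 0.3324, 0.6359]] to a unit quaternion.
0.8526 + 0.3017i - 0.3017j + 0.3017k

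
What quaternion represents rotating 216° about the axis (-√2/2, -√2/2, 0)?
-0.309 - 0.6725i - 0.6725j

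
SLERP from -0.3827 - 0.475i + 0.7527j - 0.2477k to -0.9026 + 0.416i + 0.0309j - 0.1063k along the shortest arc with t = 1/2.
-0.8306 - 0.0381i + 0.5064j - 0.2288k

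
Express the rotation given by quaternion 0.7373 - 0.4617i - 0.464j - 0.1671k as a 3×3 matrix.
[[0.5136, 0.6749, -0.5299], [0.1821, 0.5178, 0.8359], [0.8385, -0.5258, 0.1431]]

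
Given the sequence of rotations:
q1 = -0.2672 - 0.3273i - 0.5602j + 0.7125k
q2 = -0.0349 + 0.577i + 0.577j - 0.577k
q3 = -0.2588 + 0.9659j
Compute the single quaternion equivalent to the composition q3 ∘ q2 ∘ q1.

q2 · q1 = 0.9325 - 0.0549i - 0.3569j - 0.0051k
q3 · q2 · q1 = 0.1034 + 0.0093i + 0.9931j + 0.0543k
0.1034 + 0.0093i + 0.9931j + 0.0543k


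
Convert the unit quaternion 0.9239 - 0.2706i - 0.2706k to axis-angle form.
axis = (-√2/2, 0, -√2/2), θ = π/4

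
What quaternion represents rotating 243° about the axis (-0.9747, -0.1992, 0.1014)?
-0.5225 - 0.8311i - 0.1698j + 0.0865k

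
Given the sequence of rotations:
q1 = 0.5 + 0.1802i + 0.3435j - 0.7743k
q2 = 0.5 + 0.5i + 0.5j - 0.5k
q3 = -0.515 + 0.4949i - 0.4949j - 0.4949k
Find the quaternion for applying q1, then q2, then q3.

q2 · q1 = -0.399 + 0.1247i + 0.7188j - 0.5555k
q3 · q2 · q1 = 0.2246 + 0.369i + 0.0405j + 0.901k
0.2246 + 0.369i + 0.0405j + 0.901k


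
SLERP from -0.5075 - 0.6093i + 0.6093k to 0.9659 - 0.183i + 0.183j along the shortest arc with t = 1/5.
-0.6892 - 0.4876i - 0.0463j + 0.5339k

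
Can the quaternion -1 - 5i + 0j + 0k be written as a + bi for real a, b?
Yes. The quaternion -1 - 5i has j- and k-coefficients y = z = 0, so it lies in the complex subalgebra spanned by 1 and i.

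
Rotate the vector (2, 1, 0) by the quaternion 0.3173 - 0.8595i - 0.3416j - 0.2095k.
(2.078, 0.343, 0.752)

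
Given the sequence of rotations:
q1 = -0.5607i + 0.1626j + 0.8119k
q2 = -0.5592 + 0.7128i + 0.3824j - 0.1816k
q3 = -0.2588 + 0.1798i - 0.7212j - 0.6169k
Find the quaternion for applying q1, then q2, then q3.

q2 · q1 = 0.4849 + 0.6535i - 0.5678j - 0.1237k
q3 · q2 · q1 = -0.7288 - 0.343i - 0.5837j + 0.1021k
-0.7288 - 0.343i - 0.5837j + 0.1021k


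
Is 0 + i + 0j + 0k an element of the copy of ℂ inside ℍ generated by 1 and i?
Yes. The quaternion i has j- and k-coefficients y = z = 0, so it lies in the complex subalgebra spanned by 1 and i.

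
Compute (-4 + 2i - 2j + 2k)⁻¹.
-0.1429 - 0.0714i + 0.0714j - 0.0714k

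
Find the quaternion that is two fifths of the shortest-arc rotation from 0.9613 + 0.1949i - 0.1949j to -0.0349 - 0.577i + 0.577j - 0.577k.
0.7219 + 0.4414i - 0.4414j + 0.2987k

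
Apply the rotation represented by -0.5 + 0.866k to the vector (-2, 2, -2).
(2.732, 0.732, -2)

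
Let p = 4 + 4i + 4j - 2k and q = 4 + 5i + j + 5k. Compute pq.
2 + 58i - 10j - 4k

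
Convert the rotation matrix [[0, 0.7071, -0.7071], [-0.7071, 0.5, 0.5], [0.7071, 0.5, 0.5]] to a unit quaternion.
0.7071 - 0.5j - 0.5k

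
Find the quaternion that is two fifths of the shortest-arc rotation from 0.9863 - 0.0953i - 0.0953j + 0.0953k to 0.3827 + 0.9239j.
0.91 - 0.069i + 0.4029j + 0.069k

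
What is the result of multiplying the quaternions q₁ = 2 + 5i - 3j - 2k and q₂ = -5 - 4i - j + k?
9 - 38i + 16j - 5k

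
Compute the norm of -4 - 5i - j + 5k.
√67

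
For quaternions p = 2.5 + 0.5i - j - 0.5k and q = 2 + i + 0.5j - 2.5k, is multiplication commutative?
No: pq = 3.75 + 6.25i - 6k ≠ 3.75 + 0.75i - 1.5j - 8.5k = qp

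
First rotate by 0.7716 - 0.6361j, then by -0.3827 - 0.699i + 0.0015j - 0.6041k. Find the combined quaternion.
-0.2943 - 0.9236i + 0.2446j - 0.0215k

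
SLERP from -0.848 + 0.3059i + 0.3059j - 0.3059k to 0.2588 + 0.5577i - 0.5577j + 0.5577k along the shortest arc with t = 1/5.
-0.8068 + 0.1271i + 0.408j - 0.408k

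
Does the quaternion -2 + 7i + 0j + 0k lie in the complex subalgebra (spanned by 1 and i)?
Yes. The quaternion -2 + 7i has j- and k-coefficients y = z = 0, so it lies in the complex subalgebra spanned by 1 and i.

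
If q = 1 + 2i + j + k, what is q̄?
1 - 2i - j - k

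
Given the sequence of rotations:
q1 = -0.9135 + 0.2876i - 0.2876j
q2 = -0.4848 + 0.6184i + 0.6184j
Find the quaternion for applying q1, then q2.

q2 · q1 = 0.4429 - 0.7043i - 0.4255j - 0.3557k
0.4429 - 0.7043i - 0.4255j - 0.3557k


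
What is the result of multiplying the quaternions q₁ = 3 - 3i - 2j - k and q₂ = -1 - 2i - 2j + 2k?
-11 - 9i + 4j + 9k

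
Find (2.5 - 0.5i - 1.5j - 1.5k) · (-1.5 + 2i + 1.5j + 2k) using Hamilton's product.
2.5 + 5i + 4j + 9.5k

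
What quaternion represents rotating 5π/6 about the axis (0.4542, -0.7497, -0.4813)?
0.2588 + 0.4387i - 0.7242j - 0.4649k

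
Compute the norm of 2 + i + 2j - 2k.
√13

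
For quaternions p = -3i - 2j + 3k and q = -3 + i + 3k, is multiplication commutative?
No: pq = -6 + 3i + 18j - 7k ≠ -6 + 15i - 6j - 11k = qp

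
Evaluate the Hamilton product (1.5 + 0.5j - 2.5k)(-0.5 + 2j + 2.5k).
4.5 + 6.25i + 2.75j + 5k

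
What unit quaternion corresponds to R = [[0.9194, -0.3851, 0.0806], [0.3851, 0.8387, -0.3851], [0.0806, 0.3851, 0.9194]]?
0.9588 + 0.2008i + 0.2008k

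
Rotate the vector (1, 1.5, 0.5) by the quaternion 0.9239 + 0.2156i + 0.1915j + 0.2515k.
(0.458, 1.567, 0.914)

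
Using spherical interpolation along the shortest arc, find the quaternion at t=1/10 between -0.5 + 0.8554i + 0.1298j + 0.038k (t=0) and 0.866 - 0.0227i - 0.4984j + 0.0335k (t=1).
-0.5703 + 0.8007i + 0.1808j + 0.0314k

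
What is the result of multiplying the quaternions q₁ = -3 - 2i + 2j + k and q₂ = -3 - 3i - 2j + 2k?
5 + 21i + j + k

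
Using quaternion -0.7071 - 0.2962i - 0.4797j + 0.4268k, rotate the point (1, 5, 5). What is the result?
(6.742, -2.16, 0.937)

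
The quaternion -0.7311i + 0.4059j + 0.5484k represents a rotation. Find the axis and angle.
axis = (-0.7311, 0.4059, 0.5484), θ = π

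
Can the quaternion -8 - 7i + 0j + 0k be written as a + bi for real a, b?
Yes. The quaternion -8 - 7i has j- and k-coefficients y = z = 0, so it lies in the complex subalgebra spanned by 1 and i.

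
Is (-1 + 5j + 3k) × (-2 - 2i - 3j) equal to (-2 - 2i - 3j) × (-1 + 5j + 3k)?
No: pq = 17 + 11i - 13j + 4k ≠ 17 - 7i - j - 16k = qp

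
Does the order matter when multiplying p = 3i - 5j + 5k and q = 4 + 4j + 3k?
Yes: pq = 5 - 23i - 29j + 32k ≠ 5 + 47i - 11j + 8k = qp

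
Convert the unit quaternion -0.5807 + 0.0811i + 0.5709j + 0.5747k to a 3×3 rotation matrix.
[[-0.3124, 0.7601, -0.5698], [-0.5749, 0.3263, 0.7504], [0.7563, 0.562, 0.335]]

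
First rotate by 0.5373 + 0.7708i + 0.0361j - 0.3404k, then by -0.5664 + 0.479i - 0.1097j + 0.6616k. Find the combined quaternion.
-0.4444 - 0.1658i + 0.5936j + 0.6501k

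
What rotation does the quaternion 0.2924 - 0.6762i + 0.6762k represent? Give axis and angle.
axis = (-√2/2, 0, √2/2), θ = 146°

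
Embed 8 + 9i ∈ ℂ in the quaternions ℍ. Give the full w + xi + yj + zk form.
8 + 9i + 0j + 0k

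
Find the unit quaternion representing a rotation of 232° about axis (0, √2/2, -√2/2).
-0.4384 + 0.6355j - 0.6355k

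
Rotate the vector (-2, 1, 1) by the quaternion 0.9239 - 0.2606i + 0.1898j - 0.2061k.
(-0.946, 2.142, 0.719)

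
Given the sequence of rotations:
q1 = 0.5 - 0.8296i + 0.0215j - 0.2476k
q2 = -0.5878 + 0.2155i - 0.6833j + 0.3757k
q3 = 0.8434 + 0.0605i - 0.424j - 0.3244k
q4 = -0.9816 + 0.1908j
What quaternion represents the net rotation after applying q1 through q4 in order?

q2 · q1 = -0.0074 + 0.7565i - 0.6126j - 0.2288k
q3 · q2 · q1 = -0.386 + 0.5359i - 0.7451j + 0.0931k
q4 · q3 · q2 · q1 = 0.5211 - 0.5083i + 0.6577j - 0.1936k
0.5211 - 0.5083i + 0.6577j - 0.1936k


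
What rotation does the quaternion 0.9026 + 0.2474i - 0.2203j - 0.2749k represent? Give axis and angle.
axis = (0.5747, -0.5118, -0.6386), θ = 51°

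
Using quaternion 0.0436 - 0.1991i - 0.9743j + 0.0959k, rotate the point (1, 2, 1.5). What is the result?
(-0.342, 1.947, -1.828)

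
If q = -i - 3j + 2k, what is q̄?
i + 3j - 2k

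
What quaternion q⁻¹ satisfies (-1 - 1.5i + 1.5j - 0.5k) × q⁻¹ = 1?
-0.1739 + 0.2609i - 0.2609j + 0.087k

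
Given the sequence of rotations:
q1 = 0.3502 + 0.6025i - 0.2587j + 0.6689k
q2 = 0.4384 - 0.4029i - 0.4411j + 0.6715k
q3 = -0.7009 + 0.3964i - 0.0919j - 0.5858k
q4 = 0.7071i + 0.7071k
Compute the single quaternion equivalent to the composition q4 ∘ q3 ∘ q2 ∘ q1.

q2 · q1 = -0.167 + 0.0017i + 0.4062j + 0.8984k
q3 · q2 · q1 = 0.68 + 0.088i - 0.6265j - 0.3707k
q4 · q3 · q2 · q1 = 0.1999 + 0.9238i + 0.3243j + 0.0378k
0.1999 + 0.9238i + 0.3243j + 0.0378k


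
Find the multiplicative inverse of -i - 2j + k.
0.1667i + 0.3333j - 0.1667k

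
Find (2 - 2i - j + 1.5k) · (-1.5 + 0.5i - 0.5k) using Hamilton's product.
-1.25 + 4.5i + 1.25j - 2.75k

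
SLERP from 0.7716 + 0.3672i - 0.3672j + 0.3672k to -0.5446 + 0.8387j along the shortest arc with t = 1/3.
0.741 + 0.2585i - 0.5632j + 0.2585k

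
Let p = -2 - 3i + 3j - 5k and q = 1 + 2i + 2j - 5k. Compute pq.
-27 - 12i - 26j - 7k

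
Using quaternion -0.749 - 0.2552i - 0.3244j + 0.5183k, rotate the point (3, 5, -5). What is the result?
(4.36, 3.423, -5.318)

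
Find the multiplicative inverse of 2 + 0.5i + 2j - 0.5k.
0.2353 - 0.0588i - 0.2353j + 0.0588k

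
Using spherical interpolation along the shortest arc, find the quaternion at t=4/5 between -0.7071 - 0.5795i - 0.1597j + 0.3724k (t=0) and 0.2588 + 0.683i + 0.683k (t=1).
-0.4126 - 0.755i - 0.0415j - 0.5079k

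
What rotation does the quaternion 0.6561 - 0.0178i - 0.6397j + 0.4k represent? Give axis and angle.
axis = (-0.0236, -0.8477, 0.53), θ = 98°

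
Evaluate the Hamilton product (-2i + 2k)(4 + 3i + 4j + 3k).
-16i + 12j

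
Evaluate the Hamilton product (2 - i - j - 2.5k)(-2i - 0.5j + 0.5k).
-1.25 - 5.75i + 4.5j - 0.5k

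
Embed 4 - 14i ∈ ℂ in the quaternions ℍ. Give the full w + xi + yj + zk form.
4 - 14i + 0j + 0k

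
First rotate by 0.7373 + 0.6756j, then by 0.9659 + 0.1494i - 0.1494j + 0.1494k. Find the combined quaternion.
0.8131 + 0.0092i + 0.5424j + 0.2111k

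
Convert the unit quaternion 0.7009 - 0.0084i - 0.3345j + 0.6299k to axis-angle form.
axis = (-0.0118, -0.469, 0.8831), θ = 91°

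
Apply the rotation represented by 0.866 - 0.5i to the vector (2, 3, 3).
(2, 4.098, -1.098)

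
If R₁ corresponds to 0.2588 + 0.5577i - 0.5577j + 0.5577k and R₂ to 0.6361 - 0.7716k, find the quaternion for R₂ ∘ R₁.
0.5949 - 0.0756i - 0.7851j + 0.1551k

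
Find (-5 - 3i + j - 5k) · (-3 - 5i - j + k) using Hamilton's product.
6 + 30i + 30j + 18k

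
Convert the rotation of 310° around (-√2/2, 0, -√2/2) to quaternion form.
-0.9063 - 0.2988i - 0.2988k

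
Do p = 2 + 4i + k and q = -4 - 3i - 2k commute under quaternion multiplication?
No: pq = 6 - 22i + 5j - 8k ≠ 6 - 22i - 5j - 8k = qp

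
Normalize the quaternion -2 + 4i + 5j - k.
-0.2949 + 0.5898i + 0.7372j - 0.1474k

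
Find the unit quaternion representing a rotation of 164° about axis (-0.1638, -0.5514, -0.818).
0.1392 - 0.1622i - 0.546j - 0.81k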